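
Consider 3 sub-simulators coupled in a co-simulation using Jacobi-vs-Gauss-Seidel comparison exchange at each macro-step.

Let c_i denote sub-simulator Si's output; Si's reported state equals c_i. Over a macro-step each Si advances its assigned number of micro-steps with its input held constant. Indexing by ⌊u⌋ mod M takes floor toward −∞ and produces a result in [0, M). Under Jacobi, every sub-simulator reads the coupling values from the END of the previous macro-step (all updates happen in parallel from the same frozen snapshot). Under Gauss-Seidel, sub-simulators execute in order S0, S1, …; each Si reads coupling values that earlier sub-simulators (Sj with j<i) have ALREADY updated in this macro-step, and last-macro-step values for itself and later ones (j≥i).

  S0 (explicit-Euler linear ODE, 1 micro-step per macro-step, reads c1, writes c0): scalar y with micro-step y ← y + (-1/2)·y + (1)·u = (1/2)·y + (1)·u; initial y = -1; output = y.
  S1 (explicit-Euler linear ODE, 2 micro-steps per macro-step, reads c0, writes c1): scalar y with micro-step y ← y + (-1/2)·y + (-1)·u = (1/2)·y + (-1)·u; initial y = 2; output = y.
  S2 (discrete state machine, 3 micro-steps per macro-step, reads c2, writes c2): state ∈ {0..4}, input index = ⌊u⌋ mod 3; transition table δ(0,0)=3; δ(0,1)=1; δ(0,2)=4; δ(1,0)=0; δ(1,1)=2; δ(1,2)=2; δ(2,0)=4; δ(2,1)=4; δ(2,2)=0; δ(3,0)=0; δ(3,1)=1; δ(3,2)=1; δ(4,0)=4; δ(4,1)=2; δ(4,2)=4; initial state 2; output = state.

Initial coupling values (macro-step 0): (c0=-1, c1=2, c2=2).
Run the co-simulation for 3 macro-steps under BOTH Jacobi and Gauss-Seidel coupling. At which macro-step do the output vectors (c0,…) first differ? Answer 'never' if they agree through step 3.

first divergence at macro-step: 1

[Jacobi] macro 1: S0 reads c1=2 → after 1×micro: 3/2; S1 reads c0=-1 → after 2×micro: 2; S2 reads c2=2 → after 3×micro: 4 ⇒ (c0=3/2, c1=2, c2=4)
[Jacobi] macro 2: S0 reads c1=2 → after 1×micro: 11/4; S1 reads c0=3/2 → after 2×micro: -7/4; S2 reads c2=4 → after 3×micro: 2 ⇒ (c0=11/4, c1=-7/4, c2=2)
[Jacobi] macro 3: S0 reads c1=-7/4 → after 1×micro: -3/8; S1 reads c0=11/4 → after 2×micro: -73/16; S2 reads c2=2 → after 3×micro: 4 ⇒ (c0=-3/8, c1=-73/16, c2=4)
[Gauss-Seidel] macro 1: S0 reads c1=2 → after 1×micro: 3/2; S1 reads c0=3/2 → after 2×micro: -7/4; S2 reads c2=2 → after 3×micro: 4 ⇒ (c0=3/2, c1=-7/4, c2=4)
[Gauss-Seidel] macro 2: S0 reads c1=-7/4 → after 1×micro: -1; S1 reads c0=-1 → after 2×micro: 17/16; S2 reads c2=4 → after 3×micro: 2 ⇒ (c0=-1, c1=17/16, c2=2)
[Gauss-Seidel] macro 3: S0 reads c1=17/16 → after 1×micro: 9/16; S1 reads c0=9/16 → after 2×micro: -37/64; S2 reads c2=2 → after 3×micro: 4 ⇒ (c0=9/16, c1=-37/64, c2=4)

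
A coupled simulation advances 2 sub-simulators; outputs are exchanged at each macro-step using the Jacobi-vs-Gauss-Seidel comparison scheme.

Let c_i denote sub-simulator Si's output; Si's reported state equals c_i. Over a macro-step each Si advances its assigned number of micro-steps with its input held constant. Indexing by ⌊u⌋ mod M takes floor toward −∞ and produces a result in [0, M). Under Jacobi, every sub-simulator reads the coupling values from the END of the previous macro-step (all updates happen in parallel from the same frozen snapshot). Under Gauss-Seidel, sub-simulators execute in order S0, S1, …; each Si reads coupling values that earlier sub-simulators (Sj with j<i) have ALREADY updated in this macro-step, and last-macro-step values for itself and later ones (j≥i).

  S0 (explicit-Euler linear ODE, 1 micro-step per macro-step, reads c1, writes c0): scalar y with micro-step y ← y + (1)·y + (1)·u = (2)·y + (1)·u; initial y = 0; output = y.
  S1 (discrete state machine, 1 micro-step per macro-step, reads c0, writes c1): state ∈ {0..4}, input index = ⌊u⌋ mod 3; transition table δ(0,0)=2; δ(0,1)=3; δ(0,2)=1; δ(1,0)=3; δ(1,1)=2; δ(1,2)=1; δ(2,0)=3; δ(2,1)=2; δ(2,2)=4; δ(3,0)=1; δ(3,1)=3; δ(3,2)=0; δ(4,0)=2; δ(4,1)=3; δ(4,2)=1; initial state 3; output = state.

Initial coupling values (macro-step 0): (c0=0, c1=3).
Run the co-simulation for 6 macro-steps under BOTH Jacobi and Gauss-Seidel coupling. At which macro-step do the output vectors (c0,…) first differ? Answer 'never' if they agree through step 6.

first divergence at macro-step: 2

[Jacobi] macro 1: S0 reads c1=3 → after 1×micro: 3; S1 reads c0=0 → after 1×micro: 1 ⇒ (c0=3, c1=1)
[Jacobi] macro 2: S0 reads c1=1 → after 1×micro: 7; S1 reads c0=3 → after 1×micro: 3 ⇒ (c0=7, c1=3)
[Jacobi] macro 3: S0 reads c1=3 → after 1×micro: 17; S1 reads c0=7 → after 1×micro: 3 ⇒ (c0=17, c1=3)
[Jacobi] macro 4: S0 reads c1=3 → after 1×micro: 37; S1 reads c0=17 → after 1×micro: 0 ⇒ (c0=37, c1=0)
[Jacobi] macro 5: S0 reads c1=0 → after 1×micro: 74; S1 reads c0=37 → after 1×micro: 3 ⇒ (c0=74, c1=3)
[Jacobi] macro 6: S0 reads c1=3 → after 1×micro: 151; S1 reads c0=74 → after 1×micro: 0 ⇒ (c0=151, c1=0)
[Gauss-Seidel] macro 1: S0 reads c1=3 → after 1×micro: 3; S1 reads c0=3 → after 1×micro: 1 ⇒ (c0=3, c1=1)
[Gauss-Seidel] macro 2: S0 reads c1=1 → after 1×micro: 7; S1 reads c0=7 → after 1×micro: 2 ⇒ (c0=7, c1=2)
[Gauss-Seidel] macro 3: S0 reads c1=2 → after 1×micro: 16; S1 reads c0=16 → after 1×micro: 2 ⇒ (c0=16, c1=2)
[Gauss-Seidel] macro 4: S0 reads c1=2 → after 1×micro: 34; S1 reads c0=34 → after 1×micro: 2 ⇒ (c0=34, c1=2)
[Gauss-Seidel] macro 5: S0 reads c1=2 → after 1×micro: 70; S1 reads c0=70 → after 1×micro: 2 ⇒ (c0=70, c1=2)
[Gauss-Seidel] macro 6: S0 reads c1=2 → after 1×micro: 142; S1 reads c0=142 → after 1×micro: 2 ⇒ (c0=142, c1=2)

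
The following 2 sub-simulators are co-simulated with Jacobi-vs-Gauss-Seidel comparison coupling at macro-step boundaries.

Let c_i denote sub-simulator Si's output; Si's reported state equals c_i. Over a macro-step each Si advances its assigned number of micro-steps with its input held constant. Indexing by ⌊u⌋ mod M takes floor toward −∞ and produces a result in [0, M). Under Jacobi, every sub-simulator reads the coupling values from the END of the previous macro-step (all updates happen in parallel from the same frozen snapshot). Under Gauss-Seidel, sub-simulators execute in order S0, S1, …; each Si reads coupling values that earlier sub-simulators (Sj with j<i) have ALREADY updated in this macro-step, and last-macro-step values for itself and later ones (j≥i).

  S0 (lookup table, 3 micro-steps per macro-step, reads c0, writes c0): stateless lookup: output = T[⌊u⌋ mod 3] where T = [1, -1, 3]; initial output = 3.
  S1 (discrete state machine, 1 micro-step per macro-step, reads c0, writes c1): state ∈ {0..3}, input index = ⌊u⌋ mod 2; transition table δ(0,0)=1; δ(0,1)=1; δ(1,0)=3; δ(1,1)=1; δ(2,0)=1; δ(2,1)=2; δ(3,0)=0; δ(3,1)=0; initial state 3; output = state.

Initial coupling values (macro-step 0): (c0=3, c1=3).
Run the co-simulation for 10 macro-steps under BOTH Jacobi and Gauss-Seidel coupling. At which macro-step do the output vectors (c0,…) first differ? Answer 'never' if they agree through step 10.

first divergence at macro-step: never

[Jacobi] macro 1: S0 reads c0=3 → after 3×micro: 1; S1 reads c0=3 → after 1×micro: 0 ⇒ (c0=1, c1=0)
[Jacobi] macro 2: S0 reads c0=1 → after 3×micro: -1; S1 reads c0=1 → after 1×micro: 1 ⇒ (c0=-1, c1=1)
[Jacobi] macro 3: S0 reads c0=-1 → after 3×micro: 3; S1 reads c0=-1 → after 1×micro: 1 ⇒ (c0=3, c1=1)
[Jacobi] macro 4: S0 reads c0=3 → after 3×micro: 1; S1 reads c0=3 → after 1×micro: 1 ⇒ (c0=1, c1=1)
[Jacobi] macro 5: S0 reads c0=1 → after 3×micro: -1; S1 reads c0=1 → after 1×micro: 1 ⇒ (c0=-1, c1=1)
[Jacobi] macro 6: S0 reads c0=-1 → after 3×micro: 3; S1 reads c0=-1 → after 1×micro: 1 ⇒ (c0=3, c1=1)
[Jacobi] macro 7: S0 reads c0=3 → after 3×micro: 1; S1 reads c0=3 → after 1×micro: 1 ⇒ (c0=1, c1=1)
[Jacobi] macro 8: S0 reads c0=1 → after 3×micro: -1; S1 reads c0=1 → after 1×micro: 1 ⇒ (c0=-1, c1=1)
[Jacobi] macro 9: S0 reads c0=-1 → after 3×micro: 3; S1 reads c0=-1 → after 1×micro: 1 ⇒ (c0=3, c1=1)
[Jacobi] macro 10: S0 reads c0=3 → after 3×micro: 1; S1 reads c0=3 → after 1×micro: 1 ⇒ (c0=1, c1=1)
[Gauss-Seidel] macro 1: S0 reads c0=3 → after 3×micro: 1; S1 reads c0=1 → after 1×micro: 0 ⇒ (c0=1, c1=0)
[Gauss-Seidel] macro 2: S0 reads c0=1 → after 3×micro: -1; S1 reads c0=-1 → after 1×micro: 1 ⇒ (c0=-1, c1=1)
[Gauss-Seidel] macro 3: S0 reads c0=-1 → after 3×micro: 3; S1 reads c0=3 → after 1×micro: 1 ⇒ (c0=3, c1=1)
[Gauss-Seidel] macro 4: S0 reads c0=3 → after 3×micro: 1; S1 reads c0=1 → after 1×micro: 1 ⇒ (c0=1, c1=1)
[Gauss-Seidel] macro 5: S0 reads c0=1 → after 3×micro: -1; S1 reads c0=-1 → after 1×micro: 1 ⇒ (c0=-1, c1=1)
[Gauss-Seidel] macro 6: S0 reads c0=-1 → after 3×micro: 3; S1 reads c0=3 → after 1×micro: 1 ⇒ (c0=3, c1=1)
[Gauss-Seidel] macro 7: S0 reads c0=3 → after 3×micro: 1; S1 reads c0=1 → after 1×micro: 1 ⇒ (c0=1, c1=1)
[Gauss-Seidel] macro 8: S0 reads c0=1 → after 3×micro: -1; S1 reads c0=-1 → after 1×micro: 1 ⇒ (c0=-1, c1=1)
[Gauss-Seidel] macro 9: S0 reads c0=-1 → after 3×micro: 3; S1 reads c0=3 → after 1×micro: 1 ⇒ (c0=3, c1=1)
[Gauss-Seidel] macro 10: S0 reads c0=3 → after 3×micro: 1; S1 reads c0=1 → after 1×micro: 1 ⇒ (c0=1, c1=1)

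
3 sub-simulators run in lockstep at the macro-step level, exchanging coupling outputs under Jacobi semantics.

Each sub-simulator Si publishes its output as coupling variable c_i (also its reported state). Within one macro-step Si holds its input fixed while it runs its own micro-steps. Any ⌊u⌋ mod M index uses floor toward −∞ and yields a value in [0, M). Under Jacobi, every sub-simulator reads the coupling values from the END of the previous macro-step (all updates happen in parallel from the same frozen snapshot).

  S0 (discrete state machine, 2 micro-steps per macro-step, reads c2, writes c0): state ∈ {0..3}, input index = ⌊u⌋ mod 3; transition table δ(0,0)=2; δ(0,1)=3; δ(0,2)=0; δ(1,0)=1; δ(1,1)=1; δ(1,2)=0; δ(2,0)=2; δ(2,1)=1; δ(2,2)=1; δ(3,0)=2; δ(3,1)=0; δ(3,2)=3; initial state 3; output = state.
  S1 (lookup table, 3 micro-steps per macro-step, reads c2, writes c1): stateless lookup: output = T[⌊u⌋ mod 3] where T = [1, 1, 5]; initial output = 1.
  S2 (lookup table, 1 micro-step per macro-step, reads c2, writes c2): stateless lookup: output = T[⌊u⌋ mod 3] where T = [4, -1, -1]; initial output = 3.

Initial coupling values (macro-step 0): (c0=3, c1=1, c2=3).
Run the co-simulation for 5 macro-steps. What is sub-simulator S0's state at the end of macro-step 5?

macro 1: S0 reads c2=3 → after 2×micro: 2; S1 reads c2=3 → after 3×micro: 1; S2 reads c2=3 → after 1×micro: 4 ⇒ (c0=2, c1=1, c2=4)
macro 2: S0 reads c2=4 → after 2×micro: 1; S1 reads c2=4 → after 3×micro: 1; S2 reads c2=4 → after 1×micro: -1 ⇒ (c0=1, c1=1, c2=-1)
macro 3: S0 reads c2=-1 → after 2×micro: 0; S1 reads c2=-1 → after 3×micro: 5; S2 reads c2=-1 → after 1×micro: -1 ⇒ (c0=0, c1=5, c2=-1)
macro 4: S0 reads c2=-1 → after 2×micro: 0; S1 reads c2=-1 → after 3×micro: 5; S2 reads c2=-1 → after 1×micro: -1 ⇒ (c0=0, c1=5, c2=-1)
macro 5: S0 reads c2=-1 → after 2×micro: 0; S1 reads c2=-1 → after 3×micro: 5; S2 reads c2=-1 → after 1×micro: -1 ⇒ (c0=0, c1=5, c2=-1)

S0 state at macro-step 5 = 0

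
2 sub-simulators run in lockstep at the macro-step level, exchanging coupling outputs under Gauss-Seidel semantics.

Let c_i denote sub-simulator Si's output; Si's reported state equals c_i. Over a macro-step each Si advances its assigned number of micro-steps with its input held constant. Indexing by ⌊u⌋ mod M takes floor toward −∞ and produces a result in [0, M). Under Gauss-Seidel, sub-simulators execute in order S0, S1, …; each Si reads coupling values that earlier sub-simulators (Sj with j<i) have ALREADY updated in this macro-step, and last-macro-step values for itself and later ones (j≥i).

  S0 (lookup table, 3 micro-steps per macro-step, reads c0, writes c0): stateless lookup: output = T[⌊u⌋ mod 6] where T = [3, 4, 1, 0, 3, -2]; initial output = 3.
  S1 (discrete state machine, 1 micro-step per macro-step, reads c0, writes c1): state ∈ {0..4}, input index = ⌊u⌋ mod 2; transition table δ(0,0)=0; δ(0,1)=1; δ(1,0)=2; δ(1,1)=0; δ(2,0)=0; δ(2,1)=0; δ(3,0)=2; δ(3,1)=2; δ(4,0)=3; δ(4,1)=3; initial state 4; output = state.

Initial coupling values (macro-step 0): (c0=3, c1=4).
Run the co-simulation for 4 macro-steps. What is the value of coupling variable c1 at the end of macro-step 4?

c1 at macro-step 4 = 1

macro 1: S0 reads c0=3 → after 3×micro: 0; S1 reads c0=0 → after 1×micro: 3 ⇒ (c0=0, c1=3)
macro 2: S0 reads c0=0 → after 3×micro: 3; S1 reads c0=3 → after 1×micro: 2 ⇒ (c0=3, c1=2)
macro 3: S0 reads c0=3 → after 3×micro: 0; S1 reads c0=0 → after 1×micro: 0 ⇒ (c0=0, c1=0)
macro 4: S0 reads c0=0 → after 3×micro: 3; S1 reads c0=3 → after 1×micro: 1 ⇒ (c0=3, c1=1)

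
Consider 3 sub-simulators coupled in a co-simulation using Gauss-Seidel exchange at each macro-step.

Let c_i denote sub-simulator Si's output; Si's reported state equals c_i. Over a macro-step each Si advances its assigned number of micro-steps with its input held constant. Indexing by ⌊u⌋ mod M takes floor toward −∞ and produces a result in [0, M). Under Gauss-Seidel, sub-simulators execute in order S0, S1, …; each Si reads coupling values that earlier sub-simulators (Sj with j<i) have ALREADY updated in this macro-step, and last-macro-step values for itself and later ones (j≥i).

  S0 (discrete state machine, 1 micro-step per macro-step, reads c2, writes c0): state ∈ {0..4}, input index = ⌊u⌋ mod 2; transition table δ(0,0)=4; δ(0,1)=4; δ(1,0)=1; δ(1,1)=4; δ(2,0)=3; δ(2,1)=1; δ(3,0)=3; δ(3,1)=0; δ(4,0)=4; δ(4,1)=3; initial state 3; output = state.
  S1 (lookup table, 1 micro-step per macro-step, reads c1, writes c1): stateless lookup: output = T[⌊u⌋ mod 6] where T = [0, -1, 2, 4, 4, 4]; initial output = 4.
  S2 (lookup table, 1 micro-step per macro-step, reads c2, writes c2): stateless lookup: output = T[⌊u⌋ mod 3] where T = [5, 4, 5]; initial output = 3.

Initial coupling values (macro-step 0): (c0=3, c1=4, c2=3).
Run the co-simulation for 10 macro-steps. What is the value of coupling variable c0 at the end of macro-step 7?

macro 1: S0 reads c2=3 → after 1×micro: 0; S1 reads c1=4 → after 1×micro: 4; S2 reads c2=3 → after 1×micro: 5 ⇒ (c0=0, c1=4, c2=5)
macro 2: S0 reads c2=5 → after 1×micro: 4; S1 reads c1=4 → after 1×micro: 4; S2 reads c2=5 → after 1×micro: 5 ⇒ (c0=4, c1=4, c2=5)
macro 3: S0 reads c2=5 → after 1×micro: 3; S1 reads c1=4 → after 1×micro: 4; S2 reads c2=5 → after 1×micro: 5 ⇒ (c0=3, c1=4, c2=5)
macro 4: S0 reads c2=5 → after 1×micro: 0; S1 reads c1=4 → after 1×micro: 4; S2 reads c2=5 → after 1×micro: 5 ⇒ (c0=0, c1=4, c2=5)
macro 5: S0 reads c2=5 → after 1×micro: 4; S1 reads c1=4 → after 1×micro: 4; S2 reads c2=5 → after 1×micro: 5 ⇒ (c0=4, c1=4, c2=5)
macro 6: S0 reads c2=5 → after 1×micro: 3; S1 reads c1=4 → after 1×micro: 4; S2 reads c2=5 → after 1×micro: 5 ⇒ (c0=3, c1=4, c2=5)
macro 7: S0 reads c2=5 → after 1×micro: 0; S1 reads c1=4 → after 1×micro: 4; S2 reads c2=5 → after 1×micro: 5 ⇒ (c0=0, c1=4, c2=5)
macro 8: S0 reads c2=5 → after 1×micro: 4; S1 reads c1=4 → after 1×micro: 4; S2 reads c2=5 → after 1×micro: 5 ⇒ (c0=4, c1=4, c2=5)
macro 9: S0 reads c2=5 → after 1×micro: 3; S1 reads c1=4 → after 1×micro: 4; S2 reads c2=5 → after 1×micro: 5 ⇒ (c0=3, c1=4, c2=5)
macro 10: S0 reads c2=5 → after 1×micro: 0; S1 reads c1=4 → after 1×micro: 4; S2 reads c2=5 → after 1×micro: 5 ⇒ (c0=0, c1=4, c2=5)

c0 at macro-step 7 = 0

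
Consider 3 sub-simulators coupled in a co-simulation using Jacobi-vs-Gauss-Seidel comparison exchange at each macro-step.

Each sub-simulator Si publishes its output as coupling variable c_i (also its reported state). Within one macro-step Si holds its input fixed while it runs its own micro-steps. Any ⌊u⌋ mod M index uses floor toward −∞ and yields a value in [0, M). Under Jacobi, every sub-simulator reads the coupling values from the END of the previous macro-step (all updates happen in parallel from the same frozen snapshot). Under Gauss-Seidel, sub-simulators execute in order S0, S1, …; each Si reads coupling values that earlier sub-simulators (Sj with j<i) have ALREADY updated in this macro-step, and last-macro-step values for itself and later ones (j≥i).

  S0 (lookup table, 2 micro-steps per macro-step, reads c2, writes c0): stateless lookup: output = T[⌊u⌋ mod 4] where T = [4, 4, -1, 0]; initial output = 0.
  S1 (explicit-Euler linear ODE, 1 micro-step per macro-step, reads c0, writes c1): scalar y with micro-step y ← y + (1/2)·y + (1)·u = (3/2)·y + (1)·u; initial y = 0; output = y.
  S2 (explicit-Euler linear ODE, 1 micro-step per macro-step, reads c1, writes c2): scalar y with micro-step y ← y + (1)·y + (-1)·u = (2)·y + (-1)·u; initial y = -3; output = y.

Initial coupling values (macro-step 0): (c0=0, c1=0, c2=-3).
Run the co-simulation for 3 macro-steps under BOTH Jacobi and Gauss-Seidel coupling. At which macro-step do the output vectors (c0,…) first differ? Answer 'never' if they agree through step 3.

first divergence at macro-step: 1

[Jacobi] macro 1: S0 reads c2=-3 → after 2×micro: 4; S1 reads c0=0 → after 1×micro: 0; S2 reads c1=0 → after 1×micro: -6 ⇒ (c0=4, c1=0, c2=-6)
[Jacobi] macro 2: S0 reads c2=-6 → after 2×micro: -1; S1 reads c0=4 → after 1×micro: 4; S2 reads c1=0 → after 1×micro: -12 ⇒ (c0=-1, c1=4, c2=-12)
[Jacobi] macro 3: S0 reads c2=-12 → after 2×micro: 4; S1 reads c0=-1 → after 1×micro: 5; S2 reads c1=4 → after 1×micro: -28 ⇒ (c0=4, c1=5, c2=-28)
[Gauss-Seidel] macro 1: S0 reads c2=-3 → after 2×micro: 4; S1 reads c0=4 → after 1×micro: 4; S2 reads c1=4 → after 1×micro: -10 ⇒ (c0=4, c1=4, c2=-10)
[Gauss-Seidel] macro 2: S0 reads c2=-10 → after 2×micro: -1; S1 reads c0=-1 → after 1×micro: 5; S2 reads c1=5 → after 1×micro: -25 ⇒ (c0=-1, c1=5, c2=-25)
[Gauss-Seidel] macro 3: S0 reads c2=-25 → after 2×micro: 0; S1 reads c0=0 → after 1×micro: 15/2; S2 reads c1=15/2 → after 1×micro: -115/2 ⇒ (c0=0, c1=15/2, c2=-115/2)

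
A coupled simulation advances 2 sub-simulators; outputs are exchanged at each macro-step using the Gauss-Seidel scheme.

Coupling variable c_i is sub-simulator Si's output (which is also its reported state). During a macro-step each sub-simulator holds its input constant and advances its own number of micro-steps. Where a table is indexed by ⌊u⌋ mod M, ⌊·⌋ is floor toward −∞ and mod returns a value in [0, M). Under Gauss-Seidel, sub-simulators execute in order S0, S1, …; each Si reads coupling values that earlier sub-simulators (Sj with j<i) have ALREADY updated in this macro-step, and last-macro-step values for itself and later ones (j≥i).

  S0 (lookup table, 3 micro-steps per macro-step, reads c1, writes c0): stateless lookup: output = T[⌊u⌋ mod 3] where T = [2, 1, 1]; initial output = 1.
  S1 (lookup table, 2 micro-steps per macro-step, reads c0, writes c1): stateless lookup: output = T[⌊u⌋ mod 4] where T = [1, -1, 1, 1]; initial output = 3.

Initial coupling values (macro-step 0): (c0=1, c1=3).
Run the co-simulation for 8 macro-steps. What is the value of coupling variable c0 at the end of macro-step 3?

c0 at macro-step 3 = 1

macro 1: S0 reads c1=3 → after 3×micro: 2; S1 reads c0=2 → after 2×micro: 1 ⇒ (c0=2, c1=1)
macro 2: S0 reads c1=1 → after 3×micro: 1; S1 reads c0=1 → after 2×micro: -1 ⇒ (c0=1, c1=-1)
macro 3: S0 reads c1=-1 → after 3×micro: 1; S1 reads c0=1 → after 2×micro: -1 ⇒ (c0=1, c1=-1)
macro 4: S0 reads c1=-1 → after 3×micro: 1; S1 reads c0=1 → after 2×micro: -1 ⇒ (c0=1, c1=-1)
macro 5: S0 reads c1=-1 → after 3×micro: 1; S1 reads c0=1 → after 2×micro: -1 ⇒ (c0=1, c1=-1)
macro 6: S0 reads c1=-1 → after 3×micro: 1; S1 reads c0=1 → after 2×micro: -1 ⇒ (c0=1, c1=-1)
macro 7: S0 reads c1=-1 → after 3×micro: 1; S1 reads c0=1 → after 2×micro: -1 ⇒ (c0=1, c1=-1)
macro 8: S0 reads c1=-1 → after 3×micro: 1; S1 reads c0=1 → after 2×micro: -1 ⇒ (c0=1, c1=-1)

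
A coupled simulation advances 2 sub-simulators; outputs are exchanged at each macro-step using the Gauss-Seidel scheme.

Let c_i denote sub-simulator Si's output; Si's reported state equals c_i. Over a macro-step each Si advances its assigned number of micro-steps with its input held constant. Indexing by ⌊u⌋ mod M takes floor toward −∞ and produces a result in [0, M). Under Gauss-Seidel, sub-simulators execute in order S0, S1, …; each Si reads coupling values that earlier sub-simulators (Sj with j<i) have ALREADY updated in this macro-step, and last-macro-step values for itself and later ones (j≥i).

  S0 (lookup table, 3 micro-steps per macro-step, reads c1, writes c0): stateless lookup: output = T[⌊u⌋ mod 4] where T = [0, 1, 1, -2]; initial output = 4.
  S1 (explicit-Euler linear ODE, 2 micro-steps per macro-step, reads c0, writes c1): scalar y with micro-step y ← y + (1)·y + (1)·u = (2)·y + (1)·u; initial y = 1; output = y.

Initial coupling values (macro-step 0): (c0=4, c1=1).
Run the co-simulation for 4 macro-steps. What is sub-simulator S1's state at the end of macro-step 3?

macro 1: S0 reads c1=1 → after 3×micro: 1; S1 reads c0=1 → after 2×micro: 7 ⇒ (c0=1, c1=7)
macro 2: S0 reads c1=7 → after 3×micro: -2; S1 reads c0=-2 → after 2×micro: 22 ⇒ (c0=-2, c1=22)
macro 3: S0 reads c1=22 → after 3×micro: 1; S1 reads c0=1 → after 2×micro: 91 ⇒ (c0=1, c1=91)
macro 4: S0 reads c1=91 → after 3×micro: -2; S1 reads c0=-2 → after 2×micro: 358 ⇒ (c0=-2, c1=358)

S1 state at macro-step 3 = 91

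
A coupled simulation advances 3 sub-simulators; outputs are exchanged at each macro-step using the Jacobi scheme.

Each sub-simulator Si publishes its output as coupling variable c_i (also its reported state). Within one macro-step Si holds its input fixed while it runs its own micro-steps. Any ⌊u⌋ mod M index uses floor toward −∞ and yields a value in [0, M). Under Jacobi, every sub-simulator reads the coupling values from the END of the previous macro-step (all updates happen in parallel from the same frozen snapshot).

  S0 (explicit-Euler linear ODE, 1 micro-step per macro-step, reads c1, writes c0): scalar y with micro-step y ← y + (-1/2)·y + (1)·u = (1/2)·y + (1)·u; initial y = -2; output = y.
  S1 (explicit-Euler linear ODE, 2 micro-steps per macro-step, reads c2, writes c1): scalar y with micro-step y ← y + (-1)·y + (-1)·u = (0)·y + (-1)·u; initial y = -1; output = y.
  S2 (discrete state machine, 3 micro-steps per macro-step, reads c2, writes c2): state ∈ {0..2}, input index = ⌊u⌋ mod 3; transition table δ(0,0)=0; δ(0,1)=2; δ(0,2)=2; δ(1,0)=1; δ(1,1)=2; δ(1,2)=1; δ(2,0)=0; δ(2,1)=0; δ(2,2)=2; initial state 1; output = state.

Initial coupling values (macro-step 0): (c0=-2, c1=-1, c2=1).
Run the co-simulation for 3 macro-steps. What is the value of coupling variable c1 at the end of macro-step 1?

macro 1: S0 reads c1=-1 → after 1×micro: -2; S1 reads c2=1 → after 2×micro: -1; S2 reads c2=1 → after 3×micro: 2 ⇒ (c0=-2, c1=-1, c2=2)
macro 2: S0 reads c1=-1 → after 1×micro: -2; S1 reads c2=2 → after 2×micro: -2; S2 reads c2=2 → after 3×micro: 2 ⇒ (c0=-2, c1=-2, c2=2)
macro 3: S0 reads c1=-2 → after 1×micro: -3; S1 reads c2=2 → after 2×micro: -2; S2 reads c2=2 → after 3×micro: 2 ⇒ (c0=-3, c1=-2, c2=2)

c1 at macro-step 1 = -1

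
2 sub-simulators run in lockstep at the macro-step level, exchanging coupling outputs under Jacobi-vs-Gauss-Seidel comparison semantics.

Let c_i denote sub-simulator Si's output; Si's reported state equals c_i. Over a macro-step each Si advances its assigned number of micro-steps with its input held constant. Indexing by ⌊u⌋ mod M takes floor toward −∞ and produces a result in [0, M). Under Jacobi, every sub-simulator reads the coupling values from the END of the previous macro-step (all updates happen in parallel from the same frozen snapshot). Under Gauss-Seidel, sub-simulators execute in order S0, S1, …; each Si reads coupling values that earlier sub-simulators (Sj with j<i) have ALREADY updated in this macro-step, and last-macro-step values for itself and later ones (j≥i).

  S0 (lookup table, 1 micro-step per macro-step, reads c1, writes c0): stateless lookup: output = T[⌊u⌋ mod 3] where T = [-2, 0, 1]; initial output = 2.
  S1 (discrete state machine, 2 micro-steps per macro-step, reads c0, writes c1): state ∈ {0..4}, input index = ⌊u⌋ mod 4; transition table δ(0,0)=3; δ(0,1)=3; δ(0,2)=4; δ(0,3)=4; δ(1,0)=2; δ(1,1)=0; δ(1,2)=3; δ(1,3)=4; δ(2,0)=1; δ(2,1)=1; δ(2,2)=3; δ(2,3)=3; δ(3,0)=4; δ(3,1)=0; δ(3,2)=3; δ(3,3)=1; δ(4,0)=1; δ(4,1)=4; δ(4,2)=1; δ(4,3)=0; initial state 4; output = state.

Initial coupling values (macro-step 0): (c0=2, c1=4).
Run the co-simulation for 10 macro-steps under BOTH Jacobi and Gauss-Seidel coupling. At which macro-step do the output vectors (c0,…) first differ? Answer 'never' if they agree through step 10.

first divergence at macro-step: 1

[Jacobi] macro 1: S0 reads c1=4 → after 1×micro: 0; S1 reads c0=2 → after 2×micro: 3 ⇒ (c0=0, c1=3)
[Jacobi] macro 2: S0 reads c1=3 → after 1×micro: -2; S1 reads c0=0 → after 2×micro: 1 ⇒ (c0=-2, c1=1)
[Jacobi] macro 3: S0 reads c1=1 → after 1×micro: 0; S1 reads c0=-2 → after 2×micro: 3 ⇒ (c0=0, c1=3)
[Jacobi] macro 4: S0 reads c1=3 → after 1×micro: -2; S1 reads c0=0 → after 2×micro: 1 ⇒ (c0=-2, c1=1)
[Jacobi] macro 5: S0 reads c1=1 → after 1×micro: 0; S1 reads c0=-2 → after 2×micro: 3 ⇒ (c0=0, c1=3)
[Jacobi] macro 6: S0 reads c1=3 → after 1×micro: -2; S1 reads c0=0 → after 2×micro: 1 ⇒ (c0=-2, c1=1)
[Jacobi] macro 7: S0 reads c1=1 → after 1×micro: 0; S1 reads c0=-2 → after 2×micro: 3 ⇒ (c0=0, c1=3)
[Jacobi] macro 8: S0 reads c1=3 → after 1×micro: -2; S1 reads c0=0 → after 2×micro: 1 ⇒ (c0=-2, c1=1)
[Jacobi] macro 9: S0 reads c1=1 → after 1×micro: 0; S1 reads c0=-2 → after 2×micro: 3 ⇒ (c0=0, c1=3)
[Jacobi] macro 10: S0 reads c1=3 → after 1×micro: -2; S1 reads c0=0 → after 2×micro: 1 ⇒ (c0=-2, c1=1)
[Gauss-Seidel] macro 1: S0 reads c1=4 → after 1×micro: 0; S1 reads c0=0 → after 2×micro: 2 ⇒ (c0=0, c1=2)
[Gauss-Seidel] macro 2: S0 reads c1=2 → after 1×micro: 1; S1 reads c0=1 → after 2×micro: 0 ⇒ (c0=1, c1=0)
[Gauss-Seidel] macro 3: S0 reads c1=0 → after 1×micro: -2; S1 reads c0=-2 → after 2×micro: 1 ⇒ (c0=-2, c1=1)
[Gauss-Seidel] macro 4: S0 reads c1=1 → after 1×micro: 0; S1 reads c0=0 → after 2×micro: 1 ⇒ (c0=0, c1=1)
[Gauss-Seidel] macro 5: S0 reads c1=1 → after 1×micro: 0; S1 reads c0=0 → after 2×micro: 1 ⇒ (c0=0, c1=1)
[Gauss-Seidel] macro 6: S0 reads c1=1 → after 1×micro: 0; S1 reads c0=0 → after 2×micro: 1 ⇒ (c0=0, c1=1)
[Gauss-Seidel] macro 7: S0 reads c1=1 → after 1×micro: 0; S1 reads c0=0 → after 2×micro: 1 ⇒ (c0=0, c1=1)
[Gauss-Seidel] macro 8: S0 reads c1=1 → after 1×micro: 0; S1 reads c0=0 → after 2×micro: 1 ⇒ (c0=0, c1=1)
[Gauss-Seidel] macro 9: S0 reads c1=1 → after 1×micro: 0; S1 reads c0=0 → after 2×micro: 1 ⇒ (c0=0, c1=1)
[Gauss-Seidel] macro 10: S0 reads c1=1 → after 1×micro: 0; S1 reads c0=0 → after 2×micro: 1 ⇒ (c0=0, c1=1)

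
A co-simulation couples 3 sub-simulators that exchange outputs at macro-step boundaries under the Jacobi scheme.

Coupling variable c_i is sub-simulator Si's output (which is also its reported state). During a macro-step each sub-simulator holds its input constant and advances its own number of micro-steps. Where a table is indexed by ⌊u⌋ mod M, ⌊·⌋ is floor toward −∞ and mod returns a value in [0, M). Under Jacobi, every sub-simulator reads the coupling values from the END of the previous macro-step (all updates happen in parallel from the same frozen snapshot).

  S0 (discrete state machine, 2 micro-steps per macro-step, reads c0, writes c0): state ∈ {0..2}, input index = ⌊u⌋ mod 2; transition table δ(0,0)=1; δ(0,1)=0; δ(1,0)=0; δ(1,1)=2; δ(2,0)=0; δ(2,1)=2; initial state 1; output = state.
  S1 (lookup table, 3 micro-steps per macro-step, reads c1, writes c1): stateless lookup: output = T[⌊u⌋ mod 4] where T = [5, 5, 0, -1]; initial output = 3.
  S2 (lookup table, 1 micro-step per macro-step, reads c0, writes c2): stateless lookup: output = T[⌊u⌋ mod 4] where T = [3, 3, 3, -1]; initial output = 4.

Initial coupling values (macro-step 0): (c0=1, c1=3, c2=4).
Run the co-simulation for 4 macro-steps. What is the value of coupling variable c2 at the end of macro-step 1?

c2 at macro-step 1 = 3

macro 1: S0 reads c0=1 → after 2×micro: 2; S1 reads c1=3 → after 3×micro: -1; S2 reads c0=1 → after 1×micro: 3 ⇒ (c0=2, c1=-1, c2=3)
macro 2: S0 reads c0=2 → after 2×micro: 1; S1 reads c1=-1 → after 3×micro: -1; S2 reads c0=2 → after 1×micro: 3 ⇒ (c0=1, c1=-1, c2=3)
macro 3: S0 reads c0=1 → after 2×micro: 2; S1 reads c1=-1 → after 3×micro: -1; S2 reads c0=1 → after 1×micro: 3 ⇒ (c0=2, c1=-1, c2=3)
macro 4: S0 reads c0=2 → after 2×micro: 1; S1 reads c1=-1 → after 3×micro: -1; S2 reads c0=2 → after 1×micro: 3 ⇒ (c0=1, c1=-1, c2=3)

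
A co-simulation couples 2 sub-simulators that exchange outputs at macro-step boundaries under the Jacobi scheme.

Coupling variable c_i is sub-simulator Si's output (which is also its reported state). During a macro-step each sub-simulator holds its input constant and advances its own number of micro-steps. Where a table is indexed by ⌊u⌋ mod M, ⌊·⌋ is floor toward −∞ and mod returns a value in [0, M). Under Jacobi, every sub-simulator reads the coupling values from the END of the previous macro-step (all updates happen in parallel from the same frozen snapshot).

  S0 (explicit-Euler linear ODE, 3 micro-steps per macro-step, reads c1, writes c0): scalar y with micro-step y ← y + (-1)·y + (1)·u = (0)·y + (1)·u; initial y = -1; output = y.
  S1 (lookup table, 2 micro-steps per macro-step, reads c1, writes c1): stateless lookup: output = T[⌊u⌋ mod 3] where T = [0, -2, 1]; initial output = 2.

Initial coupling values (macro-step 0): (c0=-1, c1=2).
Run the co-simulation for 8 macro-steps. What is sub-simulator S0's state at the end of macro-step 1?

S0 state at macro-step 1 = 2

macro 1: S0 reads c1=2 → after 3×micro: 2; S1 reads c1=2 → after 2×micro: 1 ⇒ (c0=2, c1=1)
macro 2: S0 reads c1=1 → after 3×micro: 1; S1 reads c1=1 → after 2×micro: -2 ⇒ (c0=1, c1=-2)
macro 3: S0 reads c1=-2 → after 3×micro: -2; S1 reads c1=-2 → after 2×micro: -2 ⇒ (c0=-2, c1=-2)
macro 4: S0 reads c1=-2 → after 3×micro: -2; S1 reads c1=-2 → after 2×micro: -2 ⇒ (c0=-2, c1=-2)
macro 5: S0 reads c1=-2 → after 3×micro: -2; S1 reads c1=-2 → after 2×micro: -2 ⇒ (c0=-2, c1=-2)
macro 6: S0 reads c1=-2 → after 3×micro: -2; S1 reads c1=-2 → after 2×micro: -2 ⇒ (c0=-2, c1=-2)
macro 7: S0 reads c1=-2 → after 3×micro: -2; S1 reads c1=-2 → after 2×micro: -2 ⇒ (c0=-2, c1=-2)
macro 8: S0 reads c1=-2 → after 3×micro: -2; S1 reads c1=-2 → after 2×micro: -2 ⇒ (c0=-2, c1=-2)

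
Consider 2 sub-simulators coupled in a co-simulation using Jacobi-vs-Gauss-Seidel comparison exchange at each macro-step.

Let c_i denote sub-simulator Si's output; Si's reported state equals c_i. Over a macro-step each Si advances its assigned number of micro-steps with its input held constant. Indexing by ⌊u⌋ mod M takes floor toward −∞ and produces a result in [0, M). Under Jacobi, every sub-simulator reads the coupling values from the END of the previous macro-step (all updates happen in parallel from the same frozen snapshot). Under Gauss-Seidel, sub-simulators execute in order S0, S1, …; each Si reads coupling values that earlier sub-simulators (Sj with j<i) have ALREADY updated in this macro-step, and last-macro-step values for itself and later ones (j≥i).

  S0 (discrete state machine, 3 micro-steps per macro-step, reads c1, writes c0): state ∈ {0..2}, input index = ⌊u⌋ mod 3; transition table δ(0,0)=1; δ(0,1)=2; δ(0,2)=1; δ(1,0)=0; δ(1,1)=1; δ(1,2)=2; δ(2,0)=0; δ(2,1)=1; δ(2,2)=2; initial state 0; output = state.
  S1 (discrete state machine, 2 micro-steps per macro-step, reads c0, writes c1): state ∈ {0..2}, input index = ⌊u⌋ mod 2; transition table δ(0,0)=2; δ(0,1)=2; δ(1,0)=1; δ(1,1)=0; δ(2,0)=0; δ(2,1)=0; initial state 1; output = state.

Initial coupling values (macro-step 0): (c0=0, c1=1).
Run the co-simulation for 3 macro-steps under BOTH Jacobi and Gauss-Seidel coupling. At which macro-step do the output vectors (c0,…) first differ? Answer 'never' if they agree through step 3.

first divergence at macro-step: 1

[Jacobi] macro 1: S0 reads c1=1 → after 3×micro: 1; S1 reads c0=0 → after 2×micro: 1 ⇒ (c0=1, c1=1)
[Jacobi] macro 2: S0 reads c1=1 → after 3×micro: 1; S1 reads c0=1 → after 2×micro: 2 ⇒ (c0=1, c1=2)
[Jacobi] macro 3: S0 reads c1=2 → after 3×micro: 2; S1 reads c0=1 → after 2×micro: 2 ⇒ (c0=2, c1=2)
[Gauss-Seidel] macro 1: S0 reads c1=1 → after 3×micro: 1; S1 reads c0=1 → after 2×micro: 2 ⇒ (c0=1, c1=2)
[Gauss-Seidel] macro 2: S0 reads c1=2 → after 3×micro: 2; S1 reads c0=2 → after 2×micro: 2 ⇒ (c0=2, c1=2)
[Gauss-Seidel] macro 3: S0 reads c1=2 → after 3×micro: 2; S1 reads c0=2 → after 2×micro: 2 ⇒ (c0=2, c1=2)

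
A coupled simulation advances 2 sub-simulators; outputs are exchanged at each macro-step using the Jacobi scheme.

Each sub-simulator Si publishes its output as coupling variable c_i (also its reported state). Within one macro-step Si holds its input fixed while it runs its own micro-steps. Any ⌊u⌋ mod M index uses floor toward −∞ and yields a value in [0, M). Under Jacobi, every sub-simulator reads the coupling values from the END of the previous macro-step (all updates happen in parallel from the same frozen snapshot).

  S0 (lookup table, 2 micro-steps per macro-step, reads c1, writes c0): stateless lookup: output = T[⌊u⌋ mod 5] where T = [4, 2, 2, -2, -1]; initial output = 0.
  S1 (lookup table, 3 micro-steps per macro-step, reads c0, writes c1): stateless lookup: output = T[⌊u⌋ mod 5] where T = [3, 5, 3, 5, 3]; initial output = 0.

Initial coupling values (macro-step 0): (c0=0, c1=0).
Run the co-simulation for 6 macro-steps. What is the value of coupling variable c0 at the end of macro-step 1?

macro 1: S0 reads c1=0 → after 2×micro: 4; S1 reads c0=0 → after 3×micro: 3 ⇒ (c0=4, c1=3)
macro 2: S0 reads c1=3 → after 2×micro: -2; S1 reads c0=4 → after 3×micro: 3 ⇒ (c0=-2, c1=3)
macro 3: S0 reads c1=3 → after 2×micro: -2; S1 reads c0=-2 → after 3×micro: 5 ⇒ (c0=-2, c1=5)
macro 4: S0 reads c1=5 → after 2×micro: 4; S1 reads c0=-2 → after 3×micro: 5 ⇒ (c0=4, c1=5)
macro 5: S0 reads c1=5 → after 2×micro: 4; S1 reads c0=4 → after 3×micro: 3 ⇒ (c0=4, c1=3)
macro 6: S0 reads c1=3 → after 2×micro: -2; S1 reads c0=4 → after 3×micro: 3 ⇒ (c0=-2, c1=3)

c0 at macro-step 1 = 4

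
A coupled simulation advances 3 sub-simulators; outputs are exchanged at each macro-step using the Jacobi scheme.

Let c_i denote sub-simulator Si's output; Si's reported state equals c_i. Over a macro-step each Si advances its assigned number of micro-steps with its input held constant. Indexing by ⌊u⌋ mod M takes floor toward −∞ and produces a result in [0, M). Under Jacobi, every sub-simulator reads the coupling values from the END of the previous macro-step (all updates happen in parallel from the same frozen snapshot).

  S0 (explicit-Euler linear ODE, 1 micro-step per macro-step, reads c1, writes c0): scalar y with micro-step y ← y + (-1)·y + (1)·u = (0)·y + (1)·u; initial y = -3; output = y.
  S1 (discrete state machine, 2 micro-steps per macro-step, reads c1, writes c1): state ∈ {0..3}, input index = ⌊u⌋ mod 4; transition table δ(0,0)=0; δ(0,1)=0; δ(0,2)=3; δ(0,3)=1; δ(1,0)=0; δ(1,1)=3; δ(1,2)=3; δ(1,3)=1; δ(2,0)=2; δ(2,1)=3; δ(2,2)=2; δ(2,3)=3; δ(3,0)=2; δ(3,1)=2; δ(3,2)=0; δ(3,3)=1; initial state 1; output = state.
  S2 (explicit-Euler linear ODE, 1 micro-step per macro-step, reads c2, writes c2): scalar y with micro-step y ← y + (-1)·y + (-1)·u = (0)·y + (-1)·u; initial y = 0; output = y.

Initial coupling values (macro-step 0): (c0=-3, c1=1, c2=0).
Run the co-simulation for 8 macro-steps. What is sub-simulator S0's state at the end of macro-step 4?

S0 state at macro-step 4 = 2

macro 1: S0 reads c1=1 → after 1×micro: 1; S1 reads c1=1 → after 2×micro: 2; S2 reads c2=0 → after 1×micro: 0 ⇒ (c0=1, c1=2, c2=0)
macro 2: S0 reads c1=2 → after 1×micro: 2; S1 reads c1=2 → after 2×micro: 2; S2 reads c2=0 → after 1×micro: 0 ⇒ (c0=2, c1=2, c2=0)
macro 3: S0 reads c1=2 → after 1×micro: 2; S1 reads c1=2 → after 2×micro: 2; S2 reads c2=0 → after 1×micro: 0 ⇒ (c0=2, c1=2, c2=0)
macro 4: S0 reads c1=2 → after 1×micro: 2; S1 reads c1=2 → after 2×micro: 2; S2 reads c2=0 → after 1×micro: 0 ⇒ (c0=2, c1=2, c2=0)
macro 5: S0 reads c1=2 → after 1×micro: 2; S1 reads c1=2 → after 2×micro: 2; S2 reads c2=0 → after 1×micro: 0 ⇒ (c0=2, c1=2, c2=0)
macro 6: S0 reads c1=2 → after 1×micro: 2; S1 reads c1=2 → after 2×micro: 2; S2 reads c2=0 → after 1×micro: 0 ⇒ (c0=2, c1=2, c2=0)
macro 7: S0 reads c1=2 → after 1×micro: 2; S1 reads c1=2 → after 2×micro: 2; S2 reads c2=0 → after 1×micro: 0 ⇒ (c0=2, c1=2, c2=0)
macro 8: S0 reads c1=2 → after 1×micro: 2; S1 reads c1=2 → after 2×micro: 2; S2 reads c2=0 → after 1×micro: 0 ⇒ (c0=2, c1=2, c2=0)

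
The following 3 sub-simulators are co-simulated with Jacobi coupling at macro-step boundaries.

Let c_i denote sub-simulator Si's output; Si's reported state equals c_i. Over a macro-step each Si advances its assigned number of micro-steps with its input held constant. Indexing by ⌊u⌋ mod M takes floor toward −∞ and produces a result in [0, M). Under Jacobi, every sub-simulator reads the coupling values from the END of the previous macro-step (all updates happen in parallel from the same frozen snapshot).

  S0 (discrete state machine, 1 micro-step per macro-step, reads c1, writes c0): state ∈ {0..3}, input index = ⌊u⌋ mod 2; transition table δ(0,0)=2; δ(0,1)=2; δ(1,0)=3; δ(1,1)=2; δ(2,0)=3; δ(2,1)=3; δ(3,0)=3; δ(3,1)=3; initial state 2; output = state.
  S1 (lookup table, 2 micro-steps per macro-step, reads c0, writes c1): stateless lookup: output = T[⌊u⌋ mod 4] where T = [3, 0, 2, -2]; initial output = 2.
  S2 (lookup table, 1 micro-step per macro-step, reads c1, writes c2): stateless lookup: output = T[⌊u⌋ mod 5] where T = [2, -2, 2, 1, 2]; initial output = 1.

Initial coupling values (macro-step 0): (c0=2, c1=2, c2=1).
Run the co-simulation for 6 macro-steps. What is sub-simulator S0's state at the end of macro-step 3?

S0 state at macro-step 3 = 3

macro 1: S0 reads c1=2 → after 1×micro: 3; S1 reads c0=2 → after 2×micro: 2; S2 reads c1=2 → after 1×micro: 2 ⇒ (c0=3, c1=2, c2=2)
macro 2: S0 reads c1=2 → after 1×micro: 3; S1 reads c0=3 → after 2×micro: -2; S2 reads c1=2 → after 1×micro: 2 ⇒ (c0=3, c1=-2, c2=2)
macro 3: S0 reads c1=-2 → after 1×micro: 3; S1 reads c0=3 → after 2×micro: -2; S2 reads c1=-2 → after 1×micro: 1 ⇒ (c0=3, c1=-2, c2=1)
macro 4: S0 reads c1=-2 → after 1×micro: 3; S1 reads c0=3 → after 2×micro: -2; S2 reads c1=-2 → after 1×micro: 1 ⇒ (c0=3, c1=-2, c2=1)
macro 5: S0 reads c1=-2 → after 1×micro: 3; S1 reads c0=3 → after 2×micro: -2; S2 reads c1=-2 → after 1×micro: 1 ⇒ (c0=3, c1=-2, c2=1)
macro 6: S0 reads c1=-2 → after 1×micro: 3; S1 reads c0=3 → after 2×micro: -2; S2 reads c1=-2 → after 1×micro: 1 ⇒ (c0=3, c1=-2, c2=1)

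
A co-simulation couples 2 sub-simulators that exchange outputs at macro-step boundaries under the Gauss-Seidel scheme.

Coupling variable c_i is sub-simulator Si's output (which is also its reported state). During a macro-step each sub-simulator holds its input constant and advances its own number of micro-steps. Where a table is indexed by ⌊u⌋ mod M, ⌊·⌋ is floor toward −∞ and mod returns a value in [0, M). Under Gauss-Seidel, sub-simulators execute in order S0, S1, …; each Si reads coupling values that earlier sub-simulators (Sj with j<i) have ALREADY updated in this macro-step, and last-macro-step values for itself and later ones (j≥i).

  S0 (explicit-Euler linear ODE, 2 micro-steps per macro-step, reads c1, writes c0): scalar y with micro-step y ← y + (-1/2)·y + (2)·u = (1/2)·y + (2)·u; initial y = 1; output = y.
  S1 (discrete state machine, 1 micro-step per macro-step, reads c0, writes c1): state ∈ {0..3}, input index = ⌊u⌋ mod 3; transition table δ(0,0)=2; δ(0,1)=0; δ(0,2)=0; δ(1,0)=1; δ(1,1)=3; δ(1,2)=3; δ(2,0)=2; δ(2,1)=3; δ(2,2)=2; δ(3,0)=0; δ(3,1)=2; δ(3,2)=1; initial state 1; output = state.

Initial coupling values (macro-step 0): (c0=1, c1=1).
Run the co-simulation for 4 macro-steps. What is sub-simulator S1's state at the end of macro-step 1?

S1 state at macro-step 1 = 1

macro 1: S0 reads c1=1 → after 2×micro: 13/4; S1 reads c0=13/4 → after 1×micro: 1 ⇒ (c0=13/4, c1=1)
macro 2: S0 reads c1=1 → after 2×micro: 61/16; S1 reads c0=61/16 → after 1×micro: 1 ⇒ (c0=61/16, c1=1)
macro 3: S0 reads c1=1 → after 2×micro: 253/64; S1 reads c0=253/64 → after 1×micro: 1 ⇒ (c0=253/64, c1=1)
macro 4: S0 reads c1=1 → after 2×micro: 1021/256; S1 reads c0=1021/256 → after 1×micro: 1 ⇒ (c0=1021/256, c1=1)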